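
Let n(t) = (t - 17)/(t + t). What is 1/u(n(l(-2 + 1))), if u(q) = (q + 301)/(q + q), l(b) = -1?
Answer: 9/155 ≈ 0.058065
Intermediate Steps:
n(t) = (-17 + t)/(2*t) (n(t) = (-17 + t)/((2*t)) = (-17 + t)*(1/(2*t)) = (-17 + t)/(2*t))
u(q) = (301 + q)/(2*q) (u(q) = (301 + q)/((2*q)) = (301 + q)*(1/(2*q)) = (301 + q)/(2*q))
1/u(n(l(-2 + 1))) = 1/((301 + (1/2)*(-17 - 1)/(-1))/(2*(((1/2)*(-17 - 1)/(-1))))) = 1/((301 + (1/2)*(-1)*(-18))/(2*(((1/2)*(-1)*(-18))))) = 1/((1/2)*(301 + 9)/9) = 1/((1/2)*(1/9)*310) = 1/(155/9) = 9/155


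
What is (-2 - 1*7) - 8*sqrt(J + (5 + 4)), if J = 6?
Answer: -9 - 8*sqrt(15) ≈ -39.984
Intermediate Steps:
(-2 - 1*7) - 8*sqrt(J + (5 + 4)) = (-2 - 1*7) - 8*sqrt(6 + (5 + 4)) = (-2 - 7) - 8*sqrt(6 + 9) = -9 - 8*sqrt(15)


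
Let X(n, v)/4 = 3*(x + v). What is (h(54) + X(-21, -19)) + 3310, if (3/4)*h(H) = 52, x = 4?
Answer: 9598/3 ≈ 3199.3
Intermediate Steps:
h(H) = 208/3 (h(H) = (4/3)*52 = 208/3)
X(n, v) = 48 + 12*v (X(n, v) = 4*(3*(4 + v)) = 4*(12 + 3*v) = 48 + 12*v)
(h(54) + X(-21, -19)) + 3310 = (208/3 + (48 + 12*(-19))) + 3310 = (208/3 + (48 - 228)) + 3310 = (208/3 - 180) + 3310 = -332/3 + 3310 = 9598/3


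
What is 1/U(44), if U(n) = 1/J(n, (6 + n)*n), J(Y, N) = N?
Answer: 2200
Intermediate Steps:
U(n) = 1/(n*(6 + n)) (U(n) = 1/((6 + n)*n) = 1/(n*(6 + n)))
1/U(44) = 1/(1/(44*(6 + 44))) = 1/((1/44)/50) = 1/((1/44)*(1/50)) = 1/(1/2200) = 2200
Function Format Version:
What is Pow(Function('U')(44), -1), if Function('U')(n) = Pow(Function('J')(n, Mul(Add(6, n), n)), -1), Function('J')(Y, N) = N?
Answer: 2200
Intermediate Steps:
Function('U')(n) = Mul(Pow(n, -1), Pow(Add(6, n), -1)) (Function('U')(n) = Pow(Mul(Add(6, n), n), -1) = Pow(Mul(n, Add(6, n)), -1) = Mul(Pow(n, -1), Pow(Add(6, n), -1)))
Pow(Function('U')(44), -1) = Pow(Mul(Pow(44, -1), Pow(Add(6, 44), -1)), -1) = Pow(Mul(Rational(1, 44), Pow(50, -1)), -1) = Pow(Mul(Rational(1, 44), Rational(1, 50)), -1) = Pow(Rational(1, 2200), -1) = 2200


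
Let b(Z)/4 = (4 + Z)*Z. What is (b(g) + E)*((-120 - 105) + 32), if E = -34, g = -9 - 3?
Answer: -67550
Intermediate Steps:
g = -12
b(Z) = 4*Z*(4 + Z) (b(Z) = 4*((4 + Z)*Z) = 4*(Z*(4 + Z)) = 4*Z*(4 + Z))
(b(g) + E)*((-120 - 105) + 32) = (4*(-12)*(4 - 12) - 34)*((-120 - 105) + 32) = (4*(-12)*(-8) - 34)*(-225 + 32) = (384 - 34)*(-193) = 350*(-193) = -67550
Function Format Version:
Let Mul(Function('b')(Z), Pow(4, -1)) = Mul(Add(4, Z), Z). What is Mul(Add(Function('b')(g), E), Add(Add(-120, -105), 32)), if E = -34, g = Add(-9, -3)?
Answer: -67550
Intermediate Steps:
g = -12
Function('b')(Z) = Mul(4, Z, Add(4, Z)) (Function('b')(Z) = Mul(4, Mul(Add(4, Z), Z)) = Mul(4, Mul(Z, Add(4, Z))) = Mul(4, Z, Add(4, Z)))
Mul(Add(Function('b')(g), E), Add(Add(-120, -105), 32)) = Mul(Add(Mul(4, -12, Add(4, -12)), -34), Add(Add(-120, -105), 32)) = Mul(Add(Mul(4, -12, -8), -34), Add(-225, 32)) = Mul(Add(384, -34), -193) = Mul(350, -193) = -67550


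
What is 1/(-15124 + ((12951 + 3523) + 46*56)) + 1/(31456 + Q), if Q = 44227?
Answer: 79609/297131458 ≈ 0.00026793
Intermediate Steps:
1/(-15124 + ((12951 + 3523) + 46*56)) + 1/(31456 + Q) = 1/(-15124 + ((12951 + 3523) + 46*56)) + 1/(31456 + 44227) = 1/(-15124 + (16474 + 2576)) + 1/75683 = 1/(-15124 + 19050) + 1/75683 = 1/3926 + 1/75683 = 79609/297131458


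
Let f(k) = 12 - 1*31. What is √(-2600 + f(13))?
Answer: 3*I*√291 ≈ 51.176*I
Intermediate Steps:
f(k) = -19 (f(k) = 12 - 31 = -19)
√(-2600 + f(13)) = √(-2600 - 19) = √(-2619) = 3*I*√291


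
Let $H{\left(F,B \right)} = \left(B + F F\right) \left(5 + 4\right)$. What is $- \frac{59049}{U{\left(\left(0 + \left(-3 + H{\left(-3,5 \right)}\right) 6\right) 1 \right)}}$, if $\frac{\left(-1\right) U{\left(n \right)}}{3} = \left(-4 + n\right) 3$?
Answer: $\frac{6561}{734} \approx 8.9387$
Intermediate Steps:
$H{\left(F,B \right)} = 9 B + 9 F^{2}$ ($H{\left(F,B \right)} = \left(B + F^{2}\right) 9 = 9 B + 9 F^{2}$)
$U{\left(n \right)} = 36 - 9 n$ ($U{\left(n \right)} = - 3 \left(-4 + n\right) 3 = - 3 \left(-12 + 3 n\right) = 36 - 9 n$)
$- \frac{59049}{U{\left(\left(0 + \left(-3 + H{\left(-3,5 \right)}\right) 6\right) 1 \right)}} = - \frac{59049}{36 - 9 \left(0 + \left(-3 + \left(9 \cdot 5 + 9 \left(-3\right)^{2}\right)\right) 6\right) 1} = - \frac{59049}{36 - 9 \left(0 + \left(-3 + \left(45 + 9 \cdot 9\right)\right) 6\right) 1} = - \frac{59049}{36 - 9 \left(0 + \left(-3 + \left(45 + 81\right)\right) 6\right) 1} = - \frac{59049}{36 - 9 \left(0 + \left(-3 + 126\right) 6\right) 1} = - \frac{59049}{36 - 9 \left(0 + 123 \cdot 6\right) 1} = - \frac{59049}{36 - 9 \left(0 + 738\right) 1} = - \frac{59049}{36 - 9 \cdot 738 \cdot 1} = - \frac{59049}{36 - 6642} = - \frac{59049}{-6606} = \left(-59049\right) \left(- \frac{1}{6606}\right) = \frac{6561}{734}$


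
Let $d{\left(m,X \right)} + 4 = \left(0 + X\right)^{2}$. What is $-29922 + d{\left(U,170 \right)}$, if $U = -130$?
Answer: $-1026$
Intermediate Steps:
$d{\left(m,X \right)} = -4 + X^{2}$ ($d{\left(m,X \right)} = -4 + \left(0 + X\right)^{2} = -4 + X^{2}$)
$-29922 + d{\left(U,170 \right)} = -29922 - \left(4 - 170^{2}\right) = -29922 + \left(-4 + 28900\right) = -29922 + 28896 = -1026$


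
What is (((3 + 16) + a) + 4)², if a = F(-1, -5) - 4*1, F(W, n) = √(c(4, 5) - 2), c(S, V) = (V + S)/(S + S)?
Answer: (76 + I*√14)²/16 ≈ 360.13 + 35.546*I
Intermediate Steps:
c(S, V) = (S + V)/(2*S) (c(S, V) = (S + V)/((2*S)) = (S + V)*(1/(2*S)) = (S + V)/(2*S))
F(W, n) = I*√14/4 (F(W, n) = √((½)*(4 + 5)/4 - 2) = √((½)*(¼)*9 - 2) = √(9/8 - 2) = √(-7/8) = I*√14/4)
a = -4 + I*√14/4 (a = I*√14/4 - 4*1 = I*√14/4 - 4 = -4 + I*√14/4 ≈ -4.0 + 0.93541*I)
(((3 + 16) + a) + 4)² = (((3 + 16) + (-4 + I*√14/4)) + 4)² = ((19 + (-4 + I*√14/4)) + 4)² = ((15 + I*√14/4) + 4)² = (19 + I*√14/4)²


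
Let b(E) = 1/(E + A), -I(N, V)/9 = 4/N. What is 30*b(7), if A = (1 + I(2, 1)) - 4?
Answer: -15/7 ≈ -2.1429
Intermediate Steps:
I(N, V) = -36/N
A = -21 (A = (1 - 36/2) - 4 = (1 - 36*½) - 4 = (1 - 18) - 4 = -17 - 4 = -21)
b(E) = 1/(-21 + E) (b(E) = 1/(E - 21) = 1/(-21 + E))
30*b(7) = 30/(-21 + 7) = 30/(-14) = 30*(-1/14) = -15/7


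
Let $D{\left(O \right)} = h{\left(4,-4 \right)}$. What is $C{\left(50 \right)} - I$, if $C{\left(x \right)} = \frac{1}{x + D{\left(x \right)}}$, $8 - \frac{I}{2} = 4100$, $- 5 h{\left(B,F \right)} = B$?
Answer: $\frac{2013269}{246} \approx 8184.0$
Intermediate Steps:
$h{\left(B,F \right)} = - \frac{B}{5}$
$I = -8184$ ($I = 16 - 8200 = -8184$)
$D{\left(O \right)} = - \frac{4}{5}$ ($D{\left(O \right)} = \left(- \frac{1}{5}\right) 4 = - \frac{4}{5}$)
$C{\left(x \right)} = \frac{1}{- \frac{4}{5} + x}$ ($C{\left(x \right)} = \frac{1}{x - \frac{4}{5}} = \frac{1}{- \frac{4}{5} + x}$)
$C{\left(50 \right)} - I = \frac{5}{-4 + 5 \cdot 50} - -8184 = \frac{5}{-4 + 250} + 8184 = \frac{5}{246} + 8184 = \frac{2013269}{246}$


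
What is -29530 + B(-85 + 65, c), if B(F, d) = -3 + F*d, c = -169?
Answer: -26153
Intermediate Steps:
-29530 + B(-85 + 65, c) = -29530 + (-3 + (-85 + 65)*(-169)) = -29530 + (-3 - 20*(-169)) = -29530 + (-3 + 3380) = -29530 + 3377 = -26153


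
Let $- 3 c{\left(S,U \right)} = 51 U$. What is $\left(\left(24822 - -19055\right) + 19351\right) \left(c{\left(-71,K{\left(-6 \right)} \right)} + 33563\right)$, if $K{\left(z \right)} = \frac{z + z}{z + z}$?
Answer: $2121046488$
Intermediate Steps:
$K{\left(z \right)} = 1$ ($K{\left(z \right)} = \frac{2 z}{2 z} = 2 z \frac{1}{2 z} = 1$)
$c{\left(S,U \right)} = - 17 U$ ($c{\left(S,U \right)} = - \frac{51 U}{3} = - 17 U$)
$\left(\left(24822 - -19055\right) + 19351\right) \left(c{\left(-71,K{\left(-6 \right)} \right)} + 33563\right) = \left(\left(24822 - -19055\right) + 19351\right) \left(\left(-17\right) 1 + 33563\right) = \left(\left(24822 + 19055\right) + 19351\right) \left(-17 + 33563\right) = \left(43877 + 19351\right) 33546 = 63228 \cdot 33546 = 2121046488$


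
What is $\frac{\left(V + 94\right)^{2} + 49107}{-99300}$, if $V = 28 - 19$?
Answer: $- \frac{14929}{24825} \approx -0.60137$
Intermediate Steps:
$V = 9$
$\frac{\left(V + 94\right)^{2} + 49107}{-99300} = \frac{\left(9 + 94\right)^{2} + 49107}{-99300} = \left(103^{2} + 49107\right) \left(- \frac{1}{99300}\right) = \left(10609 + 49107\right) \left(- \frac{1}{99300}\right) = 59716 \left(- \frac{1}{99300}\right) = - \frac{14929}{24825}$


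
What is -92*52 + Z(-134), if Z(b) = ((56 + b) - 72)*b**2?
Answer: -2698184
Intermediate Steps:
Z(b) = b**2*(-16 + b) (Z(b) = (-16 + b)*b**2 = b**2*(-16 + b))
-92*52 + Z(-134) = -92*52 + (-134)**2*(-16 - 134) = -4784 + 17956*(-150) = -4784 - 2693400 = -2698184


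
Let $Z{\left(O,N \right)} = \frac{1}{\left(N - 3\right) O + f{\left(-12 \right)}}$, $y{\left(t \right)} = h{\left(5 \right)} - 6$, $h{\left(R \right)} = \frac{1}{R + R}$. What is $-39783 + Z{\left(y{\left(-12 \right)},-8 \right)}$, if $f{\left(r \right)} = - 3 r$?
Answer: $- \frac{40141037}{1009} \approx -39783.0$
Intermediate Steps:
$h{\left(R \right)} = \frac{1}{2 R}$
$y{\left(t \right)} = - \frac{59}{10}$ ($y{\left(t \right)} = \frac{1}{2 \cdot 5} - 6 = \frac{1}{2} \cdot \frac{1}{5} - 6 = \frac{1}{10} - 6 = - \frac{59}{10}$)
$Z{\left(O,N \right)} = \frac{1}{36 + O \left(-3 + N\right)}$ ($Z{\left(O,N \right)} = \frac{1}{\left(N - 3\right) O - -36} = \frac{1}{\left(-3 + N\right) O + 36} = \frac{1}{O \left(-3 + N\right) + 36} = \frac{1}{36 + O \left(-3 + N\right)}$)
$-39783 + Z{\left(y{\left(-12 \right)},-8 \right)} = -39783 + \frac{1}{36 - - \frac{177}{10} - - \frac{236}{5}} = -39783 + \frac{1}{36 + \frac{177}{10} + \frac{236}{5}} = -39783 + \frac{1}{\frac{1009}{10}} = -39783 + \frac{10}{1009} = - \frac{40141037}{1009}$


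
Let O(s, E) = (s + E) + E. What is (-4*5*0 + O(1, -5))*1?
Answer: -9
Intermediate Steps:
O(s, E) = s + 2*E (O(s, E) = (E + s) + E = s + 2*E)
(-4*5*0 + O(1, -5))*1 = (-4*5*0 + (1 + 2*(-5)))*1 = (-20*0 + (1 - 10))*1 = (0 - 9)*1 = -9*1 = -9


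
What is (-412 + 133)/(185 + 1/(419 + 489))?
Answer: -253332/167981 ≈ -1.5081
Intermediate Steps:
(-412 + 133)/(185 + 1/(419 + 489)) = -279/(185 + 1/908) = -279/167981/908 = -279*908/167981 = -253332/167981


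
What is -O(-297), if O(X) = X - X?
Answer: 0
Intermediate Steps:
O(X) = 0
-O(-297) = -1*0 = 0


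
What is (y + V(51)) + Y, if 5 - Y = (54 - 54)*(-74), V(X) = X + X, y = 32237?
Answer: 32344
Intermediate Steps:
V(X) = 2*X
Y = 5 (Y = 5 - (54 - 54)*(-74) = 5 - 0*(-74) = 5 - 1*0 = 5 + 0 = 5)
(y + V(51)) + Y = (32237 + 2*51) + 5 = (32237 + 102) + 5 = 32339 + 5 = 32344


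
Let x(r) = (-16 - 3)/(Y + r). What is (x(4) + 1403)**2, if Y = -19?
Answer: 443692096/225 ≈ 1.9720e+6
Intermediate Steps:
x(r) = -19/(-19 + r) (x(r) = (-16 - 3)/(-19 + r) = -19/(-19 + r))
(x(4) + 1403)**2 = (-19/(-19 + 4) + 1403)**2 = (-19/(-15) + 1403)**2 = (-19*(-1/15) + 1403)**2 = (19/15 + 1403)**2 = (21064/15)**2 = 443692096/225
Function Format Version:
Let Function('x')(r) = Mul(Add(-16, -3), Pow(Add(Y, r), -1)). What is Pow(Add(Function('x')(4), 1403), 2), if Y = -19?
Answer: Rational(443692096, 225) ≈ 1.9720e+6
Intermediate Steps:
Function('x')(r) = Mul(-19, Pow(Add(-19, r), -1)) (Function('x')(r) = Mul(Add(-16, -3), Pow(Add(-19, r), -1)) = Mul(-19, Pow(Add(-19, r), -1)))
Pow(Add(Function('x')(4), 1403), 2) = Pow(Add(Mul(-19, Pow(Add(-19, 4), -1)), 1403), 2) = Pow(Add(Mul(-19, Pow(-15, -1)), 1403), 2) = Pow(Add(Mul(-19, Rational(-1, 15)), 1403), 2) = Pow(Add(Rational(19, 15), 1403), 2) = Pow(Rational(21064, 15), 2) = Rational(443692096, 225)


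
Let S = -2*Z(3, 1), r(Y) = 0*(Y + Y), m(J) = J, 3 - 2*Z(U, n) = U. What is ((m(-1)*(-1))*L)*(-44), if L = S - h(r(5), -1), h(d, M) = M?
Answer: -44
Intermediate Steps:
Z(U, n) = 3/2 - U/2
r(Y) = 0 (r(Y) = 0*(2*Y) = 0)
S = 0 (S = -2*(3/2 - ½*3) = -2*(3/2 - 3/2) = -2*0 = 0)
L = 1 (L = 0 - 1*(-1) = 0 + 1 = 1)
((m(-1)*(-1))*L)*(-44) = (-1*(-1)*1)*(-44) = (1*1)*(-44) = 1*(-44) = -44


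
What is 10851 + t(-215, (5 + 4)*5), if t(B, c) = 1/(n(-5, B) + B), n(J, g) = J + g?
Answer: 4720184/435 ≈ 10851.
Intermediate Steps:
t(B, c) = 1/(-5 + 2*B) (t(B, c) = 1/((-5 + B) + B) = 1/(-5 + 2*B))
10851 + t(-215, (5 + 4)*5) = 10851 + 1/(-5 + 2*(-215)) = 10851 + 1/(-5 - 430) = 10851 + 1/(-435) = 10851 - 1/435 = 4720184/435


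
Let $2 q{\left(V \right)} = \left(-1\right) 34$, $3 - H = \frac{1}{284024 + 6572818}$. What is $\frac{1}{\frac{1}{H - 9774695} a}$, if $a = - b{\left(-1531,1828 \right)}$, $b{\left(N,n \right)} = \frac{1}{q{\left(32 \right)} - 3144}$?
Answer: $- \frac{211861342429464065}{6856842} \approx -3.0898 \cdot 10^{10}$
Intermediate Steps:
$H = \frac{20570525}{6856842}$ ($H = 3 - \frac{1}{284024 + 6572818} = 3 - \frac{1}{6856842} = \frac{20570525}{6856842} \approx 3.0$)
$q{\left(V \right)} = -17$ ($q{\left(V \right)} = \frac{\left(-1\right) 34}{2} = \frac{1}{2} \left(-34\right) = -17$)
$b{\left(N,n \right)} = - \frac{1}{3161}$ ($b{\left(N,n \right)} = \frac{1}{-17 - 3144} = \frac{1}{-3161} = - \frac{1}{3161}$)
$a = \frac{1}{3161}$ ($a = \left(-1\right) \left(- \frac{1}{3161}\right) = \frac{1}{3161} \approx 0.00031636$)
$\frac{1}{\frac{1}{H - 9774695} a} = \frac{\frac{1}{\frac{1}{3161}}}{\frac{1}{\frac{20570525}{6856842} - 9774695}} = \frac{1}{\frac{1}{- \frac{67023518642665}{6856842}}} \cdot 3161 = \frac{1}{- \frac{6856842}{67023518642665}} \cdot 3161 = \left(- \frac{67023518642665}{6856842}\right) 3161 = - \frac{211861342429464065}{6856842}$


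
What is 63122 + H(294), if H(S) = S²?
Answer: 149558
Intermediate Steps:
63122 + H(294) = 63122 + 294² = 63122 + 86436 = 149558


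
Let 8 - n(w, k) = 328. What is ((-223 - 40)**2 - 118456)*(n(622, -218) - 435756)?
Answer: 21492877812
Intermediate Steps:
n(w, k) = -320 (n(w, k) = 8 - 1*328 = 8 - 328 = -320)
((-223 - 40)**2 - 118456)*(n(622, -218) - 435756) = ((-223 - 40)**2 - 118456)*(-320 - 435756) = ((-263)**2 - 118456)*(-436076) = (69169 - 118456)*(-436076) = -49287*(-436076) = 21492877812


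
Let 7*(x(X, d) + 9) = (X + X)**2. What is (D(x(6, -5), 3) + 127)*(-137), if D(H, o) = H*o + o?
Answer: -157961/7 ≈ -22566.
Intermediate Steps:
x(X, d) = -9 + 4*X**2/7 (x(X, d) = -9 + (X + X)**2/7 = -9 + (2*X)**2/7 = -9 + (4*X**2)/7 = -9 + 4*X**2/7)
D(H, o) = o + H*o
(D(x(6, -5), 3) + 127)*(-137) = (3*(1 + (-9 + (4/7)*6**2)) + 127)*(-137) = (3*(1 + (-9 + (4/7)*36)) + 127)*(-137) = (3*(1 + (-9 + 144/7)) + 127)*(-137) = (3*(1 + 81/7) + 127)*(-137) = (3*(88/7) + 127)*(-137) = (264/7 + 127)*(-137) = (1153/7)*(-137) = -157961/7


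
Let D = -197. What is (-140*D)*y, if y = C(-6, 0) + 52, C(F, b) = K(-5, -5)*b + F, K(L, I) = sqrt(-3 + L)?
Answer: 1268680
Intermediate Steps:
C(F, b) = F + 2*I*b*sqrt(2) (C(F, b) = sqrt(-3 - 5)*b + F = sqrt(-8)*b + F = (2*I*sqrt(2))*b + F = 2*I*b*sqrt(2) + F = F + 2*I*b*sqrt(2))
y = 46 (y = (-6 + 2*I*0*sqrt(2)) + 52 = (-6 + 0) + 52 = -6 + 52 = 46)
(-140*D)*y = -140*(-197)*46 = 27580*46 = 1268680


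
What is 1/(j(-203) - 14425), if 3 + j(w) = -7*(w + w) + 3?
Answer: -1/11583 ≈ -8.6333e-5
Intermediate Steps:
j(w) = -14*w (j(w) = -3 + (-7*(w + w) + 3) = -3 + (-14*w + 3) = -3 + (3 - 14*w) = -14*w)
1/(j(-203) - 14425) = 1/(-14*(-203) - 14425) = 1/(2842 - 14425) = 1/(-11583) = -1/11583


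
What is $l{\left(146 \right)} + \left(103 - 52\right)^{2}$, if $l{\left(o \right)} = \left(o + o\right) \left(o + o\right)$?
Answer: $87865$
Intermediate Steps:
$l{\left(o \right)} = 4 o^{2}$ ($l{\left(o \right)} = 2 o 2 o = 4 o^{2}$)
$l{\left(146 \right)} + \left(103 - 52\right)^{2} = 4 \cdot 146^{2} + \left(103 - 52\right)^{2} = 4 \cdot 21316 + 51^{2} = 85264 + 2601 = 87865$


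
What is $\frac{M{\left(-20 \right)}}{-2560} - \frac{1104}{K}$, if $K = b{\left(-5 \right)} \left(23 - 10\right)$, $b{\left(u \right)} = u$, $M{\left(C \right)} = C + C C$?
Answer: $\frac{140077}{8320} \approx 16.836$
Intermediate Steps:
$M{\left(C \right)} = C + C^{2}$
$K = -65$ ($K = - 5 \left(23 - 10\right) = \left(-5\right) 13 = -65$)
$\frac{M{\left(-20 \right)}}{-2560} - \frac{1104}{K} = \frac{\left(-20\right) \left(1 - 20\right)}{-2560} - \frac{1104}{-65} = \left(-20\right) \left(-19\right) \left(- \frac{1}{2560}\right) - - \frac{1104}{65} = 380 \left(- \frac{1}{2560}\right) + \frac{1104}{65} = - \frac{19}{128} + \frac{1104}{65} = \frac{140077}{8320}$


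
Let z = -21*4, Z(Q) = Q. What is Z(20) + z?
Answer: -64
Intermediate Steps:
z = -84
Z(20) + z = 20 - 84 = -64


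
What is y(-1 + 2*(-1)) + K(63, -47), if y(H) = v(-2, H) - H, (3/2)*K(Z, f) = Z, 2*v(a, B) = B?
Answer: 87/2 ≈ 43.500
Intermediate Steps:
v(a, B) = B/2
K(Z, f) = 2*Z/3
y(H) = -H/2 (y(H) = H/2 - H = -H/2)
y(-1 + 2*(-1)) + K(63, -47) = -(-1 + 2*(-1))/2 + (2/3)*63 = -(-1 - 2)/2 + 42 = -1/2*(-3) + 42 = 3/2 + 42 = 87/2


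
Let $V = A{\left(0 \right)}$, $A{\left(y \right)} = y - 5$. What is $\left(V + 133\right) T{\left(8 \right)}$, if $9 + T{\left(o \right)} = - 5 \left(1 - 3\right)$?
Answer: $128$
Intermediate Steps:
$T{\left(o \right)} = 1$ ($T{\left(o \right)} = -9 - 5 \left(1 - 3\right) = -9 - -10 = -9 + 10 = 1$)
$A{\left(y \right)} = -5 + y$ ($A{\left(y \right)} = y - 5 = -5 + y$)
$V = -5$ ($V = -5 + 0 = -5$)
$\left(V + 133\right) T{\left(8 \right)} = \left(-5 + 133\right) 1 = 128 \cdot 1 = 128$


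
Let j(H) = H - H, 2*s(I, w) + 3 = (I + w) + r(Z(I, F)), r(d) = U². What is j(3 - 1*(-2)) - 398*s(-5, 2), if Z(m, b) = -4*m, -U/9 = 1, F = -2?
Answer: -14925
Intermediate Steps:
U = -9 (U = -9*1 = -9)
r(d) = 81 (r(d) = (-9)² = 81)
s(I, w) = 39 + I/2 + w/2 (s(I, w) = -3/2 + ((I + w) + 81)/2 = -3/2 + (81 + I + w)/2 = -3/2 + (81/2 + I/2 + w/2) = 39 + I/2 + w/2)
j(H) = 0
j(3 - 1*(-2)) - 398*s(-5, 2) = 0 - 398*(39 + (½)*(-5) + (½)*2) = 0 - 398*(39 - 5/2 + 1) = 0 - 398*75/2 = 0 - 14925 = -14925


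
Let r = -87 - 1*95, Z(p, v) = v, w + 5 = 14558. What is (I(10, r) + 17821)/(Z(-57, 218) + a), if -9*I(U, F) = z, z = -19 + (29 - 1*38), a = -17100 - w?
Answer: -160417/282915 ≈ -0.56701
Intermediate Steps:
w = 14553 (w = -5 + 14558 = 14553)
r = -182 (r = -87 - 95 = -182)
a = -31653 (a = -17100 - 1*14553 = -17100 - 14553 = -31653)
z = -28 (z = -19 + (29 - 38) = -19 - 9 = -28)
I(U, F) = 28/9 (I(U, F) = -⅑*(-28) = 28/9)
(I(10, r) + 17821)/(Z(-57, 218) + a) = (28/9 + 17821)/(218 - 31653) = (160417/9)/(-31435) = (160417/9)*(-1/31435) = -160417/282915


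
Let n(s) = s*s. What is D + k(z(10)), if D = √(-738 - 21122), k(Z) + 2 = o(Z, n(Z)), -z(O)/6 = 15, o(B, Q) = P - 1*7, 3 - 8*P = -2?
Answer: -67/8 + 2*I*√5465 ≈ -8.375 + 147.85*I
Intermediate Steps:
n(s) = s²
P = 5/8 (P = 3/8 - ⅛*(-2) = 3/8 + ¼ = 5/8 ≈ 0.62500)
o(B, Q) = -51/8 (o(B, Q) = 5/8 - 1*7 = 5/8 - 7 = -51/8)
z(O) = -90 (z(O) = -6*15 = -90)
k(Z) = -67/8 (k(Z) = -2 - 51/8 = -67/8)
D = 2*I*√5465 (D = √(-21860) = 2*I*√5465 ≈ 147.85*I)
D + k(z(10)) = 2*I*√5465 - 67/8 = -67/8 + 2*I*√5465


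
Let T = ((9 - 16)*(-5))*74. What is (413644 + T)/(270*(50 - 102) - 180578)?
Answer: -208117/97309 ≈ -2.1387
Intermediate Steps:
T = 2590 (T = -7*(-5)*74 = 35*74 = 2590)
(413644 + T)/(270*(50 - 102) - 180578) = (413644 + 2590)/(270*(50 - 102) - 180578) = 416234/(270*(-52) - 180578) = 416234/(-14040 - 180578) = 416234/(-194618) = 416234*(-1/194618) = -208117/97309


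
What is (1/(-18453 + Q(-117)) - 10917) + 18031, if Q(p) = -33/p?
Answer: 5119632745/719656 ≈ 7114.0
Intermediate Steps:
(1/(-18453 + Q(-117)) - 10917) + 18031 = (1/(-18453 - 33/(-117)) - 10917) + 18031 = (1/(-18453 - 33*(-1/117)) - 10917) + 18031 = (1/(-18453 + 11/39) - 10917) + 18031 = (1/(-719656/39) - 10917) + 18031 = (-39/719656 - 10917) + 18031 = -7856484591/719656 + 18031 = 5119632745/719656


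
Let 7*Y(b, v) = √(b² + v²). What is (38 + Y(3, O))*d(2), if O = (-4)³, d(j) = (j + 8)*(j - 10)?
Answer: -3040 - 80*√4105/7 ≈ -3772.2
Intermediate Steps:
d(j) = (-10 + j)*(8 + j) (d(j) = (8 + j)*(-10 + j) = (-10 + j)*(8 + j))
O = -64
Y(b, v) = √(b² + v²)/7
(38 + Y(3, O))*d(2) = (38 + √(3² + (-64)²)/7)*(-80 + 2² - 2*2) = (38 + √(9 + 4096)/7)*(-80 + 4 - 4) = (38 + √4105/7)*(-80) = -3040 - 80*√4105/7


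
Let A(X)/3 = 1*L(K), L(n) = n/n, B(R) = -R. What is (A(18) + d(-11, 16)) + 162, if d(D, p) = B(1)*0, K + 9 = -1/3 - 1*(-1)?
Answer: 165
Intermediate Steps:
K = -25/3 (K = -9 + (-1/3 - 1*(-1)) = -9 + (-1*⅓ + 1) = -9 + (-⅓ + 1) = -9 + ⅔ = -25/3 ≈ -8.3333)
L(n) = 1
A(X) = 3 (A(X) = 3*(1*1) = 3*1 = 3)
d(D, p) = 0 (d(D, p) = -1*1*0 = -1*0 = 0)
(A(18) + d(-11, 16)) + 162 = (3 + 0) + 162 = 3 + 162 = 165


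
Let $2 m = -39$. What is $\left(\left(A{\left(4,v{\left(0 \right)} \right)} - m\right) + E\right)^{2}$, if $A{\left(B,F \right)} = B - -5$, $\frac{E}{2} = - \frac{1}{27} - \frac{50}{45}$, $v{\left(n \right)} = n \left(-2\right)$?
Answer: $\frac{2002225}{2916} \approx 686.63$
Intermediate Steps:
$v{\left(n \right)} = - 2 n$
$E = - \frac{62}{27}$ ($E = 2 \left(- \frac{1}{27} - \frac{50}{45}\right) = 2 \left(\left(-1\right) \frac{1}{27} - \frac{10}{9}\right) = 2 \left(- \frac{1}{27} - \frac{10}{9}\right) = 2 \left(- \frac{31}{27}\right) = - \frac{62}{27} \approx -2.2963$)
$A{\left(B,F \right)} = 5 + B$ ($A{\left(B,F \right)} = B + 5 = 5 + B$)
$m = - \frac{39}{2}$ ($m = \frac{1}{2} \left(-39\right) = - \frac{39}{2} \approx -19.5$)
$\left(\left(A{\left(4,v{\left(0 \right)} \right)} - m\right) + E\right)^{2} = \left(\left(\left(5 + 4\right) - - \frac{39}{2}\right) - \frac{62}{27}\right)^{2} = \left(\left(9 + \frac{39}{2}\right) - \frac{62}{27}\right)^{2} = \left(\frac{57}{2} - \frac{62}{27}\right)^{2} = \left(\frac{1415}{54}\right)^{2} = \frac{2002225}{2916}$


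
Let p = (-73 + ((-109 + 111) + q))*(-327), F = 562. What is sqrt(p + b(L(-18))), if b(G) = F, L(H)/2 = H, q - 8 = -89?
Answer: sqrt(50266) ≈ 224.20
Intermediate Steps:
q = -81 (q = 8 - 89 = -81)
L(H) = 2*H
b(G) = 562
p = 49704 (p = (-73 + ((-109 + 111) - 81))*(-327) = (-73 + (2 - 81))*(-327) = (-73 - 79)*(-327) = -152*(-327) = 49704)
sqrt(p + b(L(-18))) = sqrt(49704 + 562) = sqrt(50266)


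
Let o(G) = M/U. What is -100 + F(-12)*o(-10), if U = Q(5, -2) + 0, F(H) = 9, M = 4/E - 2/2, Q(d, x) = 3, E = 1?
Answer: -91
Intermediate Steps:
M = 3 (M = 4/1 - 2/2 = 4*1 - 2*½ = 4 - 1 = 3)
U = 3 (U = 3 + 0 = 3)
o(G) = 1 (o(G) = 3/3 = 3*(⅓) = 1)
-100 + F(-12)*o(-10) = -100 + 9*1 = -100 + 9 = -91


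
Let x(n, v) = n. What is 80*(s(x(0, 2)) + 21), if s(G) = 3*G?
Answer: 1680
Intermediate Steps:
80*(s(x(0, 2)) + 21) = 80*(3*0 + 21) = 80*(0 + 21) = 80*21 = 1680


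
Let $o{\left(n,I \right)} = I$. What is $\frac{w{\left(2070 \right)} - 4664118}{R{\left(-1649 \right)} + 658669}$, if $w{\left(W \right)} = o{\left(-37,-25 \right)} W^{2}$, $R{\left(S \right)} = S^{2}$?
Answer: $- \frac{55893309}{1688935} \approx -33.094$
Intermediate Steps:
$w{\left(W \right)} = - 25 W^{2}$
$\frac{w{\left(2070 \right)} - 4664118}{R{\left(-1649 \right)} + 658669} = \frac{- 25 \cdot 2070^{2} - 4664118}{\left(-1649\right)^{2} + 658669} = \frac{\left(-25\right) 4284900 - 4664118}{2719201 + 658669} = \frac{-107122500 - 4664118}{3377870} = \left(-111786618\right) \frac{1}{3377870} = - \frac{55893309}{1688935}$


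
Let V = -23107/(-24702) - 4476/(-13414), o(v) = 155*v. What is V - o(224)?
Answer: -5752071360355/165676314 ≈ -34719.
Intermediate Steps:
V = 210261725/165676314 (V = -23107*(-1/24702) - 4476*(-1/13414) = 23107/24702 + 2238/6707 = 210261725/165676314 ≈ 1.2691)
V - o(224) = 210261725/165676314 - 155*224 = 210261725/165676314 - 1*34720 = 210261725/165676314 - 34720 = -5752071360355/165676314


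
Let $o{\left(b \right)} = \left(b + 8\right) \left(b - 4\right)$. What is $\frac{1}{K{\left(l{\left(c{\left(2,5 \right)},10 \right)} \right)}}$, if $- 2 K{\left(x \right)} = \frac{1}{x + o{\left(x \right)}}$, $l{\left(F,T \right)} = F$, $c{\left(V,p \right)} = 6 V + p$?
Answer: $-684$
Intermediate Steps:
$c{\left(V,p \right)} = p + 6 V$
$o{\left(b \right)} = \left(-4 + b\right) \left(8 + b\right)$ ($o{\left(b \right)} = \left(8 + b\right) \left(-4 + b\right) = \left(-4 + b\right) \left(8 + b\right)$)
$K{\left(x \right)} = - \frac{1}{2 \left(-32 + x^{2} + 5 x\right)}$ ($K{\left(x \right)} = - \frac{1}{2 \left(x + \left(-32 + x^{2} + 4 x\right)\right)} = - \frac{1}{2 \left(-32 + x^{2} + 5 x\right)}$)
$\frac{1}{K{\left(l{\left(c{\left(2,5 \right)},10 \right)} \right)}} = \frac{1}{\left(-1\right) \frac{1}{-64 + 2 \left(5 + 6 \cdot 2\right)^{2} + 10 \left(5 + 6 \cdot 2\right)}} = \frac{1}{\left(-1\right) \frac{1}{-64 + 2 \left(5 + 12\right)^{2} + 10 \left(5 + 12\right)}} = \frac{1}{\left(-1\right) \frac{1}{-64 + 2 \cdot 17^{2} + 10 \cdot 17}} = \frac{1}{\left(-1\right) \frac{1}{-64 + 2 \cdot 289 + 170}} = \frac{1}{\left(-1\right) \frac{1}{-64 + 578 + 170}} = \frac{1}{\left(-1\right) \frac{1}{684}} = \frac{1}{- \frac{1}{684}} = -684$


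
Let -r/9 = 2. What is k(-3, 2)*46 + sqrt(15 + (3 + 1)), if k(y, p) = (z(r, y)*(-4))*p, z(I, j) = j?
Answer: 1104 + sqrt(19) ≈ 1108.4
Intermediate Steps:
r = -18 (r = -9*2 = -18)
k(y, p) = -4*p*y (k(y, p) = (y*(-4))*p = (-4*y)*p = -4*p*y)
k(-3, 2)*46 + sqrt(15 + (3 + 1)) = -4*2*(-3)*46 + sqrt(15 + (3 + 1)) = 24*46 + sqrt(15 + 4) = 1104 + sqrt(19)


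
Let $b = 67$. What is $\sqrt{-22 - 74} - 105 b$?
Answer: $-7035 + 4 i \sqrt{6} \approx -7035.0 + 9.798 i$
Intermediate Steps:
$\sqrt{-22 - 74} - 105 b = \sqrt{-22 - 74} - 7035 = \sqrt{-96} - 7035 = 4 i \sqrt{6} - 7035 = -7035 + 4 i \sqrt{6}$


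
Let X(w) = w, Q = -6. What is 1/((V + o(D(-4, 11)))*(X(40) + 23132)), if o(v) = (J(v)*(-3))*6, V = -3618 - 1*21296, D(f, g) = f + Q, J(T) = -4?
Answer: -1/575638824 ≈ -1.7372e-9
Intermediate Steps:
D(f, g) = -6 + f (D(f, g) = f - 6 = -6 + f)
V = -24914 (V = -3618 - 21296 = -24914)
o(v) = 72 (o(v) = -4*(-3)*6 = 12*6 = 72)
1/((V + o(D(-4, 11)))*(X(40) + 23132)) = 1/((-24914 + 72)*(40 + 23132)) = 1/(-24842*23172) = 1/(-575638824) = -1/575638824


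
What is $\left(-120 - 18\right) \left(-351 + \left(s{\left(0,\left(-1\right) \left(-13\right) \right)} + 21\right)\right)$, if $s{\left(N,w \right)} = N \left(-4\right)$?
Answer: $45540$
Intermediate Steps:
$s{\left(N,w \right)} = - 4 N$
$\left(-120 - 18\right) \left(-351 + \left(s{\left(0,\left(-1\right) \left(-13\right) \right)} + 21\right)\right) = \left(-120 - 18\right) \left(-351 + \left(\left(-4\right) 0 + 21\right)\right) = - 138 \left(-351 + \left(0 + 21\right)\right) = - 138 \left(-351 + 21\right) = \left(-138\right) \left(-330\right) = 45540$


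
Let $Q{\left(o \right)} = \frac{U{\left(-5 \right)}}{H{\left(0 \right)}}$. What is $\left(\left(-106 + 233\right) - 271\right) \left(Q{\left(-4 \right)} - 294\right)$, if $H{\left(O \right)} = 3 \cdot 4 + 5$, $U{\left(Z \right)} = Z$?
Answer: $\frac{720432}{17} \approx 42378.0$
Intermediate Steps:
$H{\left(O \right)} = 17$ ($H{\left(O \right)} = 12 + 5 = 17$)
$Q{\left(o \right)} = - \frac{5}{17}$
$\left(\left(-106 + 233\right) - 271\right) \left(Q{\left(-4 \right)} - 294\right) = \left(\left(-106 + 233\right) - 271\right) \left(- \frac{5}{17} - 294\right) = \left(127 - 271\right) \left(- \frac{5003}{17}\right) = \left(-144\right) \left(- \frac{5003}{17}\right) = \frac{720432}{17}$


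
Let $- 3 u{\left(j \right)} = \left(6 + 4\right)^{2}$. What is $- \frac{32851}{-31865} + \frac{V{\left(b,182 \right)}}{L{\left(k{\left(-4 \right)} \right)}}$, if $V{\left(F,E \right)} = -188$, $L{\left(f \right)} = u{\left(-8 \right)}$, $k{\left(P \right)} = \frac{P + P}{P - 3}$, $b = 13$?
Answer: $\frac{1062848}{159325} \approx 6.6709$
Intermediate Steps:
$u{\left(j \right)} = - \frac{100}{3}$ ($u{\left(j \right)} = - \frac{\left(6 + 4\right)^{2}}{3} = - \frac{10^{2}}{3} = \left(- \frac{1}{3}\right) 100 = - \frac{100}{3}$)
$k{\left(P \right)} = \frac{2 P}{-3 + P}$
$L{\left(f \right)} = - \frac{100}{3}$
$- \frac{32851}{-31865} + \frac{V{\left(b,182 \right)}}{L{\left(k{\left(-4 \right)} \right)}} = - \frac{32851}{-31865} - \frac{188}{- \frac{100}{3}} = \left(-32851\right) \left(- \frac{1}{31865}\right) - - \frac{141}{25} = \frac{32851}{31865} + \frac{141}{25} = \frac{1062848}{159325}$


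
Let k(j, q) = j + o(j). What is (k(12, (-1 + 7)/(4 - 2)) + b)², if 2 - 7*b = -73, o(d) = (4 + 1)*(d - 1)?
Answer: 295936/49 ≈ 6039.5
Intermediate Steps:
o(d) = -5 + 5*d (o(d) = 5*(-1 + d) = -5 + 5*d)
k(j, q) = -5 + 6*j (k(j, q) = j + (-5 + 5*j) = -5 + 6*j)
b = 75/7 (b = 2/7 - ⅐*(-73) = 2/7 + 73/7 = 75/7 ≈ 10.714)
(k(12, (-1 + 7)/(4 - 2)) + b)² = ((-5 + 6*12) + 75/7)² = ((-5 + 72) + 75/7)² = (67 + 75/7)² = (544/7)² = 295936/49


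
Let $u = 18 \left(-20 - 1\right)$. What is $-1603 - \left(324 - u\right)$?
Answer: $-2305$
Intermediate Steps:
$u = -378$ ($u = 18 \left(-21\right) = -378$)
$-1603 - \left(324 - u\right) = -1603 - \left(324 - -378\right) = -1603 - \left(324 + 378\right) = -1603 - 702 = -2305$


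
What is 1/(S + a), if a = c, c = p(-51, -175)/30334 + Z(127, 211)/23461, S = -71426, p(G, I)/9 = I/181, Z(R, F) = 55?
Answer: -4441777286/317258375291081 ≈ -1.4000e-5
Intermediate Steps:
p(G, I) = 9*I/181 (p(G, I) = 9*(I/181) = 9*I/181)
c = 9138755/4441777286 (c = ((9/181)*(-175))/30334 + 55/23461 = -1575/181*1/30334 + 55*(1/23461) = -1575/5490454 + 55/23461 = 9138755/4441777286 ≈ 0.0020575)
a = 9138755/4441777286 ≈ 0.0020575
1/(S + a) = 1/(-71426 + 9138755/4441777286) = 1/(-317258375291081/4441777286) = -4441777286/317258375291081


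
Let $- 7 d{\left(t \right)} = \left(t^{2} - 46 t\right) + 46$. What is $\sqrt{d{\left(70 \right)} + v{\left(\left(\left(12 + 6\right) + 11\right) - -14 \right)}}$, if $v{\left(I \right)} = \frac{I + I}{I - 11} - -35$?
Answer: $\frac{i \sqrt{163765}}{28} \approx 14.453 i$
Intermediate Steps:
$v{\left(I \right)} = 35 + \frac{2 I}{-11 + I}$ ($v{\left(I \right)} = \frac{2 I}{-11 + I} + 35 = 35 + \frac{2 I}{-11 + I}$)
$d{\left(t \right)} = - \frac{46}{7} - \frac{t^{2}}{7} + \frac{46 t}{7}$ ($d{\left(t \right)} = - \frac{\left(t^{2} - 46 t\right) + 46}{7} = - \frac{46 + t^{2} - 46 t}{7} = - \frac{46}{7} - \frac{t^{2}}{7} + \frac{46 t}{7}$)
$\sqrt{d{\left(70 \right)} + v{\left(\left(\left(12 + 6\right) + 11\right) - -14 \right)}} = \sqrt{\left(- \frac{46}{7} - \frac{70^{2}}{7} + \frac{46}{7} \cdot 70\right) + \frac{-385 + 37 \left(\left(\left(12 + 6\right) + 11\right) - -14\right)}{-11 + \left(\left(\left(12 + 6\right) + 11\right) - -14\right)}} = \sqrt{\left(- \frac{46}{7} - 700 + 460\right) + \frac{-385 + 37 \left(\left(18 + 11\right) + 14\right)}{-11 + \left(\left(18 + 11\right) + 14\right)}} = \sqrt{\left(- \frac{46}{7} - 700 + 460\right) + \frac{-385 + 37 \left(29 + 14\right)}{-11 + \left(29 + 14\right)}} = \sqrt{- \frac{1726}{7} + \frac{-385 + 37 \cdot 43}{-11 + 43}} = \sqrt{- \frac{1726}{7} + \frac{-385 + 1591}{32}} = \sqrt{- \frac{1726}{7} + \frac{1}{32} \cdot 1206} = \sqrt{- \frac{1726}{7} + \frac{603}{16}} = \sqrt{- \frac{23395}{112}} = \frac{i \sqrt{163765}}{28}$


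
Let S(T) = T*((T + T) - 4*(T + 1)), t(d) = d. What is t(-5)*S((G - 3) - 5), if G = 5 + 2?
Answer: -10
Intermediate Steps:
G = 7
S(T) = T*(-4 - 2*T) (S(T) = T*(2*T - 4*(1 + T)) = T*(2*T + (-4 - 4*T)) = T*(-4 - 2*T))
t(-5)*S((G - 3) - 5) = -(-10)*((7 - 3) - 5)*(2 + ((7 - 3) - 5)) = -(-10)*(4 - 5)*(2 + (4 - 5)) = -(-10)*(-1)*(2 - 1) = -(-10)*(-1) = -5*2 = -10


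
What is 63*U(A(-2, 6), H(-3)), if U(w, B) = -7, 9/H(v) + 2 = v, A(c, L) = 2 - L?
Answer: -441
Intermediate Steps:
H(v) = 9/(-2 + v)
63*U(A(-2, 6), H(-3)) = 63*(-7) = -441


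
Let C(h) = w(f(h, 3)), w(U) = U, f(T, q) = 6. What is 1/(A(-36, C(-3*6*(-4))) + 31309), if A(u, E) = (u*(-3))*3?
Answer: 1/31633 ≈ 3.1613e-5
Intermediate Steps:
C(h) = 6
A(u, E) = -9*u (A(u, E) = -3*u*3 = -9*u)
1/(A(-36, C(-3*6*(-4))) + 31309) = 1/(-9*(-36) + 31309) = 1/(324 + 31309) = 1/31633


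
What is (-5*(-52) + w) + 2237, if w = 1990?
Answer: 4487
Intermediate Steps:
(-5*(-52) + w) + 2237 = (-5*(-52) + 1990) + 2237 = (260 + 1990) + 2237 = 2250 + 2237 = 4487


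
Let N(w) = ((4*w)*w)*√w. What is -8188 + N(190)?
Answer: -8188 + 144400*√190 ≈ 1.9822e+6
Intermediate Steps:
N(w) = 4*w^(5/2) (N(w) = (4*w²)*√w = 4*w^(5/2))
-8188 + N(190) = -8188 + 4*190^(5/2) = -8188 + 4*(36100*√190) = -8188 + 144400*√190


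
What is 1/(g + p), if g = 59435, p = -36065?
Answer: 1/23370 ≈ 4.2790e-5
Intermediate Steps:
1/(g + p) = 1/(59435 - 36065) = 1/23370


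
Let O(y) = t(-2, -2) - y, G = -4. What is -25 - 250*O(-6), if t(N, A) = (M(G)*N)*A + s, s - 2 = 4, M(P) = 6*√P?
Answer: -3025 - 12000*I ≈ -3025.0 - 12000.0*I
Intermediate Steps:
s = 6 (s = 2 + 4 = 6)
t(N, A) = 6 + 12*I*A*N (t(N, A) = ((6*√(-4))*N)*A + 6 = ((6*(2*I))*N)*A + 6 = ((12*I)*N)*A + 6 = (12*I*N)*A + 6 = 12*I*A*N + 6 = 6 + 12*I*A*N)
O(y) = 6 - y + 48*I (O(y) = (6 + 12*I*(-2)*(-2)) - y = (6 + 48*I) - y = 6 - y + 48*I)
-25 - 250*O(-6) = -25 - 250*(6 - 1*(-6) + 48*I) = -25 - 250*(6 + 6 + 48*I) = -25 - 250*(12 + 48*I) = -25 + (-3000 - 12000*I) = -3025 - 12000*I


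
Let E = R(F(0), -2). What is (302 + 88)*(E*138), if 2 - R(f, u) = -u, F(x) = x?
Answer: 0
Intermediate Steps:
R(f, u) = 2 + u (R(f, u) = 2 - (-1)*u = 2 + u)
E = 0 (E = 2 - 2 = 0)
(302 + 88)*(E*138) = (302 + 88)*(0*138) = 390*0 = 0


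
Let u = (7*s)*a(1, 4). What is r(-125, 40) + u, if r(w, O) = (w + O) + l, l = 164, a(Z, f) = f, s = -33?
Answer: -845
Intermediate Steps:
r(w, O) = 164 + O + w (r(w, O) = (w + O) + 164 = (O + w) + 164 = 164 + O + w)
u = -924 (u = (7*(-33))*4 = -231*4 = -924)
r(-125, 40) + u = (164 + 40 - 125) - 924 = 79 - 924 = -845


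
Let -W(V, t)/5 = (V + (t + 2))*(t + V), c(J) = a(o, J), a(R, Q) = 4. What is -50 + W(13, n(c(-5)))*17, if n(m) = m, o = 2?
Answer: -27505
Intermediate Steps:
c(J) = 4
W(V, t) = -5*(V + t)*(2 + V + t) (W(V, t) = -5*(V + (t + 2))*(t + V) = -5*(V + (2 + t))*(V + t) = -5*(2 + V + t)*(V + t) = -5*(V + t)*(2 + V + t))
-50 + W(13, n(c(-5)))*17 = -50 + (-10*13 - 10*4 - 5*13² - 5*4² - 10*13*4)*17 = -50 + (-130 - 40 - 5*169 - 5*16 - 520)*17 = -50 + (-130 - 40 - 845 - 80 - 520)*17 = -50 - 1615*17 = -50 - 27455 = -27505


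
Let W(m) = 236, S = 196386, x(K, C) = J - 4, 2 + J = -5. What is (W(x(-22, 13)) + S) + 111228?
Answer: 307850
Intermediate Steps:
J = -7 (J = -2 - 5 = -7)
x(K, C) = -11 (x(K, C) = -7 - 4 = -11)
(W(x(-22, 13)) + S) + 111228 = (236 + 196386) + 111228 = 196622 + 111228 = 307850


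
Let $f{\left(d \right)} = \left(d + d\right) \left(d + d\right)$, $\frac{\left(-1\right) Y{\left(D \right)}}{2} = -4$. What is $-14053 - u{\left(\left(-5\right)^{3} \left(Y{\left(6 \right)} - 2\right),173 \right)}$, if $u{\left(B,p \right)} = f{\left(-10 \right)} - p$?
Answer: $-14280$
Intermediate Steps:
$Y{\left(D \right)} = 8$ ($Y{\left(D \right)} = \left(-2\right) \left(-4\right) = 8$)
$f{\left(d \right)} = 4 d^{2}$ ($f{\left(d \right)} = 2 d 2 d = 4 d^{2}$)
$u{\left(B,p \right)} = 400 - p$ ($u{\left(B,p \right)} = 4 \left(-10\right)^{2} - p = 4 \cdot 100 - p = 400 - p$)
$-14053 - u{\left(\left(-5\right)^{3} \left(Y{\left(6 \right)} - 2\right),173 \right)} = -14053 - \left(400 - 173\right) = -14053 - 227 = -14280$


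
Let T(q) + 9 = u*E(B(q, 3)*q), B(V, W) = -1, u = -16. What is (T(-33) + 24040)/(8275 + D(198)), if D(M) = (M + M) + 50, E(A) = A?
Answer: 1237/459 ≈ 2.6950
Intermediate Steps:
D(M) = 50 + 2*M (D(M) = 2*M + 50 = 50 + 2*M)
T(q) = -9 + 16*q (T(q) = -9 - (-16)*q = -9 + 16*q)
(T(-33) + 24040)/(8275 + D(198)) = ((-9 + 16*(-33)) + 24040)/(8275 + (50 + 2*198)) = ((-9 - 528) + 24040)/(8275 + (50 + 396)) = (-537 + 24040)/(8275 + 446) = 23503/8721 = 23503*(1/8721) = 1237/459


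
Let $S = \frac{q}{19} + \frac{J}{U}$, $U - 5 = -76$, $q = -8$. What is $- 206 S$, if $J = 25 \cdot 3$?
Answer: $\frac{410558}{1349} \approx 304.34$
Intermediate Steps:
$J = 75$
$U = -71$ ($U = 5 - 76 = -71$)
$S = - \frac{1993}{1349}$ ($S = - \frac{8}{19} + \frac{75}{-71} = \left(-8\right) \frac{1}{19} + 75 \left(- \frac{1}{71}\right) = - \frac{8}{19} - \frac{75}{71} = - \frac{1993}{1349} \approx -1.4774$)
$- 206 S = \left(-206\right) \left(- \frac{1993}{1349}\right) = \frac{410558}{1349}$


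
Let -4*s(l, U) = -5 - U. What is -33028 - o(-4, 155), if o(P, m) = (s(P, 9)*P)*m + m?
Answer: -31013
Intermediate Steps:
s(l, U) = 5/4 + U/4 (s(l, U) = -(-5 - U)/4 = 5/4 + U/4)
o(P, m) = m + 7*P*m/2 (o(P, m) = ((5/4 + (1/4)*9)*P)*m + m = ((5/4 + 9/4)*P)*m + m = (7*P/2)*m + m = 7*P*m/2 + m = m + 7*P*m/2)
-33028 - o(-4, 155) = -33028 - 155*(2 + 7*(-4))/2 = -33028 - 155*(2 - 28)/2 = -33028 - 155*(-26)/2 = -33028 - 1*(-2015) = -33028 + 2015 = -31013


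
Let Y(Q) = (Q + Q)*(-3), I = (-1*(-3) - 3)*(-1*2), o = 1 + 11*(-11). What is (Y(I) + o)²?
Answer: 14400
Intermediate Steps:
o = -120 (o = 1 - 121 = -120)
I = 0 (I = (3 - 3)*(-2) = 0*(-2) = 0)
Y(Q) = -6*Q (Y(Q) = (2*Q)*(-3) = -6*Q)
(Y(I) + o)² = (-6*0 - 120)² = (0 - 120)² = (-120)² = 14400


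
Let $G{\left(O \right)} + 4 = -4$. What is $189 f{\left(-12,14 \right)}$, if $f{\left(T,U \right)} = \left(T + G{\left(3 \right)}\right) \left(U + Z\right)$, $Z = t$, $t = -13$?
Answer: $-3780$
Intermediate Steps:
$Z = -13$
$G{\left(O \right)} = -8$ ($G{\left(O \right)} = -4 - 4 = -8$)
$f{\left(T,U \right)} = \left(-13 + U\right) \left(-8 + T\right)$ ($f{\left(T,U \right)} = \left(T - 8\right) \left(U - 13\right) = \left(-8 + T\right) \left(-13 + U\right) = \left(-13 + U\right) \left(-8 + T\right)$)
$189 f{\left(-12,14 \right)} = 189 \left(104 - -156 - 112 - 168\right) = 189 \left(104 + 156 - 112 - 168\right) = 189 \left(-20\right) = -3780$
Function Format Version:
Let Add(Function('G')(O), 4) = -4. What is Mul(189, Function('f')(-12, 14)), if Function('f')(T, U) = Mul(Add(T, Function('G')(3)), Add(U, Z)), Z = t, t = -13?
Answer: -3780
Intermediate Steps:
Z = -13
Function('G')(O) = -8 (Function('G')(O) = Add(-4, -4) = -8)
Function('f')(T, U) = Mul(Add(-13, U), Add(-8, T)) (Function('f')(T, U) = Mul(Add(T, -8), Add(U, -13)) = Mul(Add(-8, T), Add(-13, U)) = Mul(Add(-13, U), Add(-8, T)))
Mul(189, Function('f')(-12, 14)) = Mul(189, Add(104, Mul(-13, -12), Mul(-8, 14), Mul(-12, 14))) = Mul(189, Add(104, 156, -112, -168)) = Mul(189, -20) = -3780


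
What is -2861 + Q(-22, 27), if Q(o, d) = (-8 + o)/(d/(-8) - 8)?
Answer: -260111/91 ≈ -2858.4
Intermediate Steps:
Q(o, d) = (-8 + o)/(-8 - d/8) (Q(o, d) = (-8 + o)/(d*(-⅛) - 8) = (-8 + o)/(-d/8 - 8) = (-8 + o)/(-8 - d/8))
-2861 + Q(-22, 27) = -2861 + 8*(8 - 1*(-22))/(64 + 27) = -2861 + 8*(8 + 22)/91 = -2861 + 8*(1/91)*30 = -2861 + 240/91 = -260111/91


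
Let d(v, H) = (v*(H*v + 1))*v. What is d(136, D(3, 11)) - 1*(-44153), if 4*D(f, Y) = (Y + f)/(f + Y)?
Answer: 691513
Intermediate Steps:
D(f, Y) = ¼ (D(f, Y) = ((Y + f)/(f + Y))/4 = ((Y + f)/(Y + f))/4 = (¼)*1 = ¼)
d(v, H) = v²*(1 + H*v) (d(v, H) = (v*(1 + H*v))*v = v²*(1 + H*v))
d(136, D(3, 11)) - 1*(-44153) = 136²*(1 + (¼)*136) - 1*(-44153) = 18496*(1 + 34) + 44153 = 18496*35 + 44153 = 647360 + 44153 = 691513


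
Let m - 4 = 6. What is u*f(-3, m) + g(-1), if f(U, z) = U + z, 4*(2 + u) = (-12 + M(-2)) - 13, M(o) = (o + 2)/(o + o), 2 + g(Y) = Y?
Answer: -243/4 ≈ -60.750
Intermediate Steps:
m = 10 (m = 4 + 6 = 10)
g(Y) = -2 + Y
M(o) = (2 + o)/(2*o) (M(o) = (2 + o)/((2*o)) = (2 + o)*(1/(2*o)) = (2 + o)/(2*o))
u = -33/4 (u = -2 + ((-12 + (½)*(2 - 2)/(-2)) - 13)/4 = -2 + ((-12 + (½)*(-½)*0) - 13)/4 = -2 + ((-12 + 0) - 13)/4 = -2 + (-12 - 13)/4 = -2 + (¼)*(-25) = -2 - 25/4 = -33/4 ≈ -8.2500)
u*f(-3, m) + g(-1) = -33*(-3 + 10)/4 + (-2 - 1) = -33/4*7 - 3 = -231/4 - 3 = -243/4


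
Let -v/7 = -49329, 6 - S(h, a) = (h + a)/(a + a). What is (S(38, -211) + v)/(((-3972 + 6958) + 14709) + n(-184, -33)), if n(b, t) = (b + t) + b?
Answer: 145720225/7298068 ≈ 19.967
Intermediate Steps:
n(b, t) = t + 2*b
S(h, a) = 6 - (a + h)/(2*a) (S(h, a) = 6 - (h + a)/(a + a) = 6 - (a + h)/(2*a))
v = 345303 (v = -7*(-49329) = 345303)
(S(38, -211) + v)/(((-3972 + 6958) + 14709) + n(-184, -33)) = ((1/2)*(-1*38 + 11*(-211))/(-211) + 345303)/(((-3972 + 6958) + 14709) + (-33 + 2*(-184))) = ((1/2)*(-1/211)*(-38 - 2321) + 345303)/((2986 + 14709) + (-33 - 368)) = ((1/2)*(-1/211)*(-2359) + 345303)/(17695 - 401) = (2359/422 + 345303)/17294 = (145720225/422)*(1/17294) = 145720225/7298068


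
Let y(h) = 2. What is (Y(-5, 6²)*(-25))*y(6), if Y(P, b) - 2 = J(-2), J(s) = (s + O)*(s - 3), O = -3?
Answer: -1350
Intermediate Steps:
J(s) = (-3 + s)² (J(s) = (s - 3)*(s - 3) = (-3 + s)*(-3 + s) = (-3 + s)²)
Y(P, b) = 27 (Y(P, b) = 2 + (9 + (-2)² - 6*(-2)) = 2 + (9 + 4 + 12) = 2 + 25 = 27)
(Y(-5, 6²)*(-25))*y(6) = (27*(-25))*2 = -675*2 = -1350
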